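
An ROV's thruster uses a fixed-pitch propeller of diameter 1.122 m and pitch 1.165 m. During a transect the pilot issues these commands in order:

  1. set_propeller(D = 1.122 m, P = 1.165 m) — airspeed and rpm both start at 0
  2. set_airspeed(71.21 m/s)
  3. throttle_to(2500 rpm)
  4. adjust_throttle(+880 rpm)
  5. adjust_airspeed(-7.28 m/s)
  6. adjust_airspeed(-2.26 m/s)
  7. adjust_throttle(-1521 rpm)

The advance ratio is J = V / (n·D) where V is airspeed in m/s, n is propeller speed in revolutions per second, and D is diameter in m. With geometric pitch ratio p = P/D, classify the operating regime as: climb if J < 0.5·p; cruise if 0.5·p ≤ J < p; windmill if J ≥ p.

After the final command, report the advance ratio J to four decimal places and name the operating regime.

set_propeller: D = 1.122 m, P = 1.165 m (p = P/D = 1.038324); state ← (V=0, rpm=0)
set_airspeed(71.21): V ← 71.21 m/s
throttle_to(2500): rpm ← 2500
adjust_throttle(+880): rpm ← 2500 +880 = 3380
adjust_airspeed(-7.28): V ← 71.21 -7.28 = 63.93 m/s
adjust_airspeed(-2.26): V ← 63.93 -2.26 = 61.67 m/s
adjust_throttle(-1521): rpm ← 3380 -1521 = 1859
final state: V = 61.67 m/s, rpm = 1859 → n = rpm/60 = 30.983333 rev/s
J = V / (n·D) = 61.67 / (30.983333 × 1.122) = 1.773997
regime bands: climb J<0.5192 | cruise [0.5192, 1.0383) | windmill J≥1.0383
J = 1.7740 → windmill

J = 1.7740, regime = windmill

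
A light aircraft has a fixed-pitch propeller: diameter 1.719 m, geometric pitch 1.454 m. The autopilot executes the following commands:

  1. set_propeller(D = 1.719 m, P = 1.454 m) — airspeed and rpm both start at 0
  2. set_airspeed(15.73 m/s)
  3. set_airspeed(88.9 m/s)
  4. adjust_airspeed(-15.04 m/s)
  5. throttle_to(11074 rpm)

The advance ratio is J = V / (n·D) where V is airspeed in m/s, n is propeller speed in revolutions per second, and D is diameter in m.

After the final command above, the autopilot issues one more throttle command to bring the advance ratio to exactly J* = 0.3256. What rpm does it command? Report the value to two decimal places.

rpm = 7917.72

set_propeller: D = 1.719 m, P = 1.454 m (p = P/D = 0.845841); state ← (V=0, rpm=0)
set_airspeed(15.73): V ← 15.73 m/s
set_airspeed(88.9): V ← 88.9 m/s
adjust_airspeed(-15.04): V ← 88.9 -15.04 = 73.86 m/s
throttle_to(11074): rpm ← 11074
final state: V = 73.86 m/s, rpm = 11074 → n = rpm/60 = 184.566667 rev/s
target J* = 0.3256; solve J* = V/(n·D) for n: n = V/(J*·D) = 73.86/(0.3256 × 1.719) = 131.962043 rev/s
rpm = 60·n = 7917.722577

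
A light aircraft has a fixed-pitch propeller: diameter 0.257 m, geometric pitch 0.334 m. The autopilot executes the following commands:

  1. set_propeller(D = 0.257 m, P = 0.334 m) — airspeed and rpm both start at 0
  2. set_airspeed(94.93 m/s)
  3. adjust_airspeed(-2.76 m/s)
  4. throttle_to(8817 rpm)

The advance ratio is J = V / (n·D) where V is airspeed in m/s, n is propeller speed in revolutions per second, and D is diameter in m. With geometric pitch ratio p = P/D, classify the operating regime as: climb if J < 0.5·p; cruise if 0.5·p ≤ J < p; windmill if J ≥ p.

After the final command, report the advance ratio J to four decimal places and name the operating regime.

set_propeller: D = 0.257 m, P = 0.334 m (p = P/D = 1.299611); state ← (V=0, rpm=0)
set_airspeed(94.93): V ← 94.93 m/s
adjust_airspeed(-2.76): V ← 94.93 -2.76 = 92.17 m/s
throttle_to(8817): rpm ← 8817
final state: V = 92.17 m/s, rpm = 8817 → n = rpm/60 = 146.950000 rev/s
J = V / (n·D) = 92.17 / (146.950000 × 0.257) = 2.440545
regime bands: climb J<0.6498 | cruise [0.6498, 1.2996) | windmill J≥1.2996
J = 2.4405 → windmill

J = 2.4405, regime = windmill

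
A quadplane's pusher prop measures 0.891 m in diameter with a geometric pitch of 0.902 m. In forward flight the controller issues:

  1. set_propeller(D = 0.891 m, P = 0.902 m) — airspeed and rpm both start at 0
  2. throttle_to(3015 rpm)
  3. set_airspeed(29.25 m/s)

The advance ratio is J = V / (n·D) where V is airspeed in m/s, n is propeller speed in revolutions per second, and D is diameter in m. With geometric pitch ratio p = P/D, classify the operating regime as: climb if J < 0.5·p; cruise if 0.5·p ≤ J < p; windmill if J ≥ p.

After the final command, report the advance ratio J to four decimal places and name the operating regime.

set_propeller: D = 0.891 m, P = 0.902 m (p = P/D = 1.012346); state ← (V=0, rpm=0)
throttle_to(3015): rpm ← 3015
set_airspeed(29.25): V ← 29.25 m/s
final state: V = 29.25 m/s, rpm = 3015 → n = rpm/60 = 50.250000 rev/s
J = V / (n·D) = 29.25 / (50.250000 × 0.891) = 0.653299
regime bands: climb J<0.5062 | cruise [0.5062, 1.0123) | windmill J≥1.0123
J = 0.6533 → cruise

J = 0.6533, regime = cruise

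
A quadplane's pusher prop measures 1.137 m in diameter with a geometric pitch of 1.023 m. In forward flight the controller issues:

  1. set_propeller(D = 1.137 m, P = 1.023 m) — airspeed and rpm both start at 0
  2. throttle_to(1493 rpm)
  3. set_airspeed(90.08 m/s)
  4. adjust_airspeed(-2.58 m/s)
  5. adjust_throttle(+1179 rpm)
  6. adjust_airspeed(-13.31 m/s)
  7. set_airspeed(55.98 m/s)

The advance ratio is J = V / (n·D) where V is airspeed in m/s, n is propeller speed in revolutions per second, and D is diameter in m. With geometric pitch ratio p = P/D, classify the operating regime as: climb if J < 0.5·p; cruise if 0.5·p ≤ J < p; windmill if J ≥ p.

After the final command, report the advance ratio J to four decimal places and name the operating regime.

J = 1.1056, regime = windmill

set_propeller: D = 1.137 m, P = 1.023 m (p = P/D = 0.899736); state ← (V=0, rpm=0)
throttle_to(1493): rpm ← 1493
set_airspeed(90.08): V ← 90.08 m/s
adjust_airspeed(-2.58): V ← 90.08 -2.58 = 87.5 m/s
adjust_throttle(+1179): rpm ← 1493 +1179 = 2672
adjust_airspeed(-13.31): V ← 87.5 -13.31 = 74.19 m/s
set_airspeed(55.98): V ← 55.98 m/s
final state: V = 55.98 m/s, rpm = 2672 → n = rpm/60 = 44.533333 rev/s
J = V / (n·D) = 55.98 / (44.533333 × 1.137) = 1.105572
regime bands: climb J<0.4499 | cruise [0.4499, 0.8997) | windmill J≥0.8997
J = 1.1056 → windmill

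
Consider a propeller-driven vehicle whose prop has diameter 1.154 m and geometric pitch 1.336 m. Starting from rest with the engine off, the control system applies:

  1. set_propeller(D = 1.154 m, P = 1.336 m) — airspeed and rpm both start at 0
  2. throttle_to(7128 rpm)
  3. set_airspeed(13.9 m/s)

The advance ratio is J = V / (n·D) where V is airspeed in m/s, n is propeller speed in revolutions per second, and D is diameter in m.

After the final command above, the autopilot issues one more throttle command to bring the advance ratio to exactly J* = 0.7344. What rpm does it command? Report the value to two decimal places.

rpm = 984.07

set_propeller: D = 1.154 m, P = 1.336 m (p = P/D = 1.157712); state ← (V=0, rpm=0)
throttle_to(7128): rpm ← 7128
set_airspeed(13.9): V ← 13.9 m/s
final state: V = 13.9 m/s, rpm = 7128 → n = rpm/60 = 118.800000 rev/s
target J* = 0.7344; solve J* = V/(n·D) for n: n = V/(J*·D) = 13.9/(0.7344 × 1.154) = 16.401226 rev/s
rpm = 60·n = 984.073583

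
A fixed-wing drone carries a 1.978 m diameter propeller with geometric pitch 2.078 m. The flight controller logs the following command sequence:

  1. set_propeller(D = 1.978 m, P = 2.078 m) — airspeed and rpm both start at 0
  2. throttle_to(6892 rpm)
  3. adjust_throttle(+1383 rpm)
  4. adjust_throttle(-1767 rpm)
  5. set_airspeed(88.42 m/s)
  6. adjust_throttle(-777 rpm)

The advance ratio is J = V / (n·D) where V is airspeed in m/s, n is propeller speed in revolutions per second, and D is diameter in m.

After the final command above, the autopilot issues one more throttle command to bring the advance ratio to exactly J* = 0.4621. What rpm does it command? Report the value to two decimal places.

set_propeller: D = 1.978 m, P = 2.078 m (p = P/D = 1.050556); state ← (V=0, rpm=0)
throttle_to(6892): rpm ← 6892
adjust_throttle(+1383): rpm ← 6892 +1383 = 8275
adjust_throttle(-1767): rpm ← 8275 -1767 = 6508
set_airspeed(88.42): V ← 88.42 m/s
adjust_throttle(-777): rpm ← 6508 -777 = 5731
final state: V = 88.42 m/s, rpm = 5731 → n = rpm/60 = 95.516667 rev/s
target J* = 0.4621; solve J* = V/(n·D) for n: n = V/(J*·D) = 88.42/(0.4621 × 1.978) = 96.736029 rev/s
rpm = 60·n = 5804.161728

rpm = 5804.16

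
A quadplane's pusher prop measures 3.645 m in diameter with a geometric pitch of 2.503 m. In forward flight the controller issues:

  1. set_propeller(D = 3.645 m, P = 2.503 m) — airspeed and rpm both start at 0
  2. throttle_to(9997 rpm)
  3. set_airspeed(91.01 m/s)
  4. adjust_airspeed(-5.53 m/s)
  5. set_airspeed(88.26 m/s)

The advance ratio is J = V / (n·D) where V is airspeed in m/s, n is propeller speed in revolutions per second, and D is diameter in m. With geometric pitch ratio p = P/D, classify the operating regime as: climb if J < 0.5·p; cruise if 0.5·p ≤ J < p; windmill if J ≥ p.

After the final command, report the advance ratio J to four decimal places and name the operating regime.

set_propeller: D = 3.645 m, P = 2.503 m (p = P/D = 0.686694); state ← (V=0, rpm=0)
throttle_to(9997): rpm ← 9997
set_airspeed(91.01): V ← 91.01 m/s
adjust_airspeed(-5.53): V ← 91.01 -5.53 = 85.48 m/s
set_airspeed(88.26): V ← 88.26 m/s
final state: V = 88.26 m/s, rpm = 9997 → n = rpm/60 = 166.616667 rev/s
J = V / (n·D) = 88.26 / (166.616667 × 3.645) = 0.145328
regime bands: climb J<0.3433 | cruise [0.3433, 0.6867) | windmill J≥0.6867
J = 0.1453 → climb

J = 0.1453, regime = climb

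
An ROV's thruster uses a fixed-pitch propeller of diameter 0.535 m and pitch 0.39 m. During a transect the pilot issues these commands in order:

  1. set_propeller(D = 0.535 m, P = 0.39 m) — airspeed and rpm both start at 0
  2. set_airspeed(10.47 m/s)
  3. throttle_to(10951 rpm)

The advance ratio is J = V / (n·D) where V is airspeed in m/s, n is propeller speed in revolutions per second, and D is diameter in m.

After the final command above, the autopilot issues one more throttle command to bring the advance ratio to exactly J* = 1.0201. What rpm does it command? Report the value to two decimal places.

rpm = 1151.07

set_propeller: D = 0.535 m, P = 0.39 m (p = P/D = 0.728972); state ← (V=0, rpm=0)
set_airspeed(10.47): V ← 10.47 m/s
throttle_to(10951): rpm ← 10951
final state: V = 10.47 m/s, rpm = 10951 → n = rpm/60 = 182.516667 rev/s
target J* = 1.0201; solve J* = V/(n·D) for n: n = V/(J*·D) = 10.47/(1.0201 × 0.535) = 19.184485 rev/s
rpm = 60·n = 1151.069118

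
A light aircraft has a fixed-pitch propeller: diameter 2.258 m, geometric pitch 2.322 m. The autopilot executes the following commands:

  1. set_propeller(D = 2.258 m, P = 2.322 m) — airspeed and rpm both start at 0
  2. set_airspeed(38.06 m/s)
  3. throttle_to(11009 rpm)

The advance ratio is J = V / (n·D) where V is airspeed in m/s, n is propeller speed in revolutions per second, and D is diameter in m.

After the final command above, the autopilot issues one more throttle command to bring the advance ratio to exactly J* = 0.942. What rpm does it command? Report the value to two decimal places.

set_propeller: D = 2.258 m, P = 2.322 m (p = P/D = 1.028344); state ← (V=0, rpm=0)
set_airspeed(38.06): V ← 38.06 m/s
throttle_to(11009): rpm ← 11009
final state: V = 38.06 m/s, rpm = 11009 → n = rpm/60 = 183.483333 rev/s
target J* = 0.942; solve J* = V/(n·D) for n: n = V/(J*·D) = 38.06/(0.942 × 2.258) = 17.893444 rev/s
rpm = 60·n = 1073.606653

rpm = 1073.61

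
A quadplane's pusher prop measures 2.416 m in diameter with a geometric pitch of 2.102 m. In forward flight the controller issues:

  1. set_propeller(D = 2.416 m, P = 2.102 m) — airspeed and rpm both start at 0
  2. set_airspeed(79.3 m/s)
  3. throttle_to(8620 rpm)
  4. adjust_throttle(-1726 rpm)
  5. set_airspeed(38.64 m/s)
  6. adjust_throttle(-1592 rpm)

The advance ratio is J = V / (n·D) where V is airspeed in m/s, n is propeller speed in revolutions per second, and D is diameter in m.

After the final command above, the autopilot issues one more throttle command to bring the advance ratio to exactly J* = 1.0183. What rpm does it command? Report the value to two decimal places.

set_propeller: D = 2.416 m, P = 2.102 m (p = P/D = 0.870033); state ← (V=0, rpm=0)
set_airspeed(79.3): V ← 79.3 m/s
throttle_to(8620): rpm ← 8620
adjust_throttle(-1726): rpm ← 8620 -1726 = 6894
set_airspeed(38.64): V ← 38.64 m/s
adjust_throttle(-1592): rpm ← 6894 -1592 = 5302
final state: V = 38.64 m/s, rpm = 5302 → n = rpm/60 = 88.366667 rev/s
target J* = 1.0183; solve J* = V/(n·D) for n: n = V/(J*·D) = 38.64/(1.0183 × 2.416) = 15.705958 rev/s
rpm = 60·n = 942.357507

rpm = 942.36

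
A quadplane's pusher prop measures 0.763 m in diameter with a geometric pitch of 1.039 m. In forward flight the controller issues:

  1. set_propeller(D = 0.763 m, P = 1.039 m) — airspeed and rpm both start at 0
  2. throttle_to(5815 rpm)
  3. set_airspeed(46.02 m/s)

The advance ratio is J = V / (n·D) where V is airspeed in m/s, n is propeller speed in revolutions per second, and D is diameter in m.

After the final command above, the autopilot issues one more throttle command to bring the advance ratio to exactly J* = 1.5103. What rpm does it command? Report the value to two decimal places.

set_propeller: D = 0.763 m, P = 1.039 m (p = P/D = 1.361730); state ← (V=0, rpm=0)
throttle_to(5815): rpm ← 5815
set_airspeed(46.02): V ← 46.02 m/s
final state: V = 46.02 m/s, rpm = 5815 → n = rpm/60 = 96.916667 rev/s
target J* = 1.5103; solve J* = V/(n·D) for n: n = V/(J*·D) = 46.02/(1.5103 × 0.763) = 39.935475 rev/s
rpm = 60·n = 2396.128498

rpm = 2396.13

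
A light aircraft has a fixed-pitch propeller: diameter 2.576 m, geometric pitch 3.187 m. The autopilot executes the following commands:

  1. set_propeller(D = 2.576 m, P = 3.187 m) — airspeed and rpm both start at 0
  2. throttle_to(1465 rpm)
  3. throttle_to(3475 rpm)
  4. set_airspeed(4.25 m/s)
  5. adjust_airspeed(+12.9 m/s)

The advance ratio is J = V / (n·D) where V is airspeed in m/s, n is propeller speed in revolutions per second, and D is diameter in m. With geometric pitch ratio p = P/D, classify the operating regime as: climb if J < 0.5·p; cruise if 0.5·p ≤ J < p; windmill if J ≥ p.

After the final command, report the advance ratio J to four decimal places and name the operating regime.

set_propeller: D = 2.576 m, P = 3.187 m (p = P/D = 1.237189); state ← (V=0, rpm=0)
throttle_to(1465): rpm ← 1465
throttle_to(3475): rpm ← 3475
set_airspeed(4.25): V ← 4.25 m/s
adjust_airspeed(+12.9): V ← 4.25 +12.9 = 17.15 m/s
final state: V = 17.15 m/s, rpm = 3475 → n = rpm/60 = 57.916667 rev/s
J = V / (n·D) = 17.15 / (57.916667 × 2.576) = 0.114952
regime bands: climb J<0.6186 | cruise [0.6186, 1.2372) | windmill J≥1.2372
J = 0.1150 → climb

J = 0.1150, regime = climb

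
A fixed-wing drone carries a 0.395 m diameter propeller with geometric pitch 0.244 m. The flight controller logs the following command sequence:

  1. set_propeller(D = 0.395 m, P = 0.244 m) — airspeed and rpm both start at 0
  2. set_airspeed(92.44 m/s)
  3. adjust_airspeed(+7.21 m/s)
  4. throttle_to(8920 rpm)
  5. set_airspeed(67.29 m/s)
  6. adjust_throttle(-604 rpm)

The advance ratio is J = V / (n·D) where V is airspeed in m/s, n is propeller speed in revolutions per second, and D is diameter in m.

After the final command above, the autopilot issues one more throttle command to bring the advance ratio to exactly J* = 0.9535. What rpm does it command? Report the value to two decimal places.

set_propeller: D = 0.395 m, P = 0.244 m (p = P/D = 0.617722); state ← (V=0, rpm=0)
set_airspeed(92.44): V ← 92.44 m/s
adjust_airspeed(+7.21): V ← 92.44 +7.21 = 99.65 m/s
throttle_to(8920): rpm ← 8920
set_airspeed(67.29): V ← 67.29 m/s
adjust_throttle(-604): rpm ← 8920 -604 = 8316
final state: V = 67.29 m/s, rpm = 8316 → n = rpm/60 = 138.600000 rev/s
target J* = 0.9535; solve J* = V/(n·D) for n: n = V/(J*·D) = 67.29/(0.9535 × 0.395) = 178.662224 rev/s
rpm = 60·n = 10719.733427

rpm = 10719.73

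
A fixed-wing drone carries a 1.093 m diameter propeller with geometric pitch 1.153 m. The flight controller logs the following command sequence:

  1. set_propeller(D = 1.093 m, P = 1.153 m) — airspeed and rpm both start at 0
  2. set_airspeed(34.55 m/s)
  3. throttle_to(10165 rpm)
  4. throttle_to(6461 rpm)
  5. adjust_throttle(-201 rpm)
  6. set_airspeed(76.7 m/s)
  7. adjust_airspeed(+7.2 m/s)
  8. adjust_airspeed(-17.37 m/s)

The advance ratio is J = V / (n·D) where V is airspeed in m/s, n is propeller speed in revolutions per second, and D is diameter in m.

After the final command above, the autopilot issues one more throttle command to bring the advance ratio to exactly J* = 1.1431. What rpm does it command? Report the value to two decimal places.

rpm = 3194.95

set_propeller: D = 1.093 m, P = 1.153 m (p = P/D = 1.054895); state ← (V=0, rpm=0)
set_airspeed(34.55): V ← 34.55 m/s
throttle_to(10165): rpm ← 10165
throttle_to(6461): rpm ← 6461
adjust_throttle(-201): rpm ← 6461 -201 = 6260
set_airspeed(76.7): V ← 76.7 m/s
adjust_airspeed(+7.2): V ← 76.7 +7.2 = 83.9 m/s
adjust_airspeed(-17.37): V ← 83.9 -17.37 = 66.53 m/s
final state: V = 66.53 m/s, rpm = 6260 → n = rpm/60 = 104.333333 rev/s
target J* = 1.1431; solve J* = V/(n·D) for n: n = V/(J*·D) = 66.53/(1.1431 × 1.093) = 53.249206 rev/s
rpm = 60·n = 3194.952363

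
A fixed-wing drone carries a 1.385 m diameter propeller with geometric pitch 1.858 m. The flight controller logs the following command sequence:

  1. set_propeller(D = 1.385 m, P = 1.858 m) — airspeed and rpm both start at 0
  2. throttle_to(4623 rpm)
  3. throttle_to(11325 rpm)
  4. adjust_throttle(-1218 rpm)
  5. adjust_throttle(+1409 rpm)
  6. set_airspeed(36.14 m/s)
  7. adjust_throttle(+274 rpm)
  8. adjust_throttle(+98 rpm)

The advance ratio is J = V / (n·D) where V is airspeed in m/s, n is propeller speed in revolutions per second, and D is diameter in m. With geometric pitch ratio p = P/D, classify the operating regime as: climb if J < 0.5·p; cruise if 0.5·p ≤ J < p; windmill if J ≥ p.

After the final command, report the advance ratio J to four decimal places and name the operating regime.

J = 0.1317, regime = climb

set_propeller: D = 1.385 m, P = 1.858 m (p = P/D = 1.341516); state ← (V=0, rpm=0)
throttle_to(4623): rpm ← 4623
throttle_to(11325): rpm ← 11325
adjust_throttle(-1218): rpm ← 11325 -1218 = 10107
adjust_throttle(+1409): rpm ← 10107 +1409 = 11516
set_airspeed(36.14): V ← 36.14 m/s
adjust_throttle(+274): rpm ← 11516 +274 = 11790
adjust_throttle(+98): rpm ← 11790 +98 = 11888
final state: V = 36.14 m/s, rpm = 11888 → n = rpm/60 = 198.133333 rev/s
J = V / (n·D) = 36.14 / (198.133333 × 1.385) = 0.131699
regime bands: climb J<0.6708 | cruise [0.6708, 1.3415) | windmill J≥1.3415
J = 0.1317 → climb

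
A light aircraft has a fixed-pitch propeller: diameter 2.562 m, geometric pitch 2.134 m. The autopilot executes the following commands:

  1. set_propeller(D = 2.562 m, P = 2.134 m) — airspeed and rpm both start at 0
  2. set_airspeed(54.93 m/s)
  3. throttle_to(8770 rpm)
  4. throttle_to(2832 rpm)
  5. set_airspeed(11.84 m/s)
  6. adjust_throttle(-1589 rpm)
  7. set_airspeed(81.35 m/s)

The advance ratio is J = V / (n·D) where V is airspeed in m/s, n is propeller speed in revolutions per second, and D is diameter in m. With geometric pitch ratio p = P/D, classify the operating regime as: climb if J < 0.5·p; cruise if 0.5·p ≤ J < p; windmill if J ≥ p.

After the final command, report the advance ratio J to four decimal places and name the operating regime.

set_propeller: D = 2.562 m, P = 2.134 m (p = P/D = 0.832943); state ← (V=0, rpm=0)
set_airspeed(54.93): V ← 54.93 m/s
throttle_to(8770): rpm ← 8770
throttle_to(2832): rpm ← 2832
set_airspeed(11.84): V ← 11.84 m/s
adjust_throttle(-1589): rpm ← 2832 -1589 = 1243
set_airspeed(81.35): V ← 81.35 m/s
final state: V = 81.35 m/s, rpm = 1243 → n = rpm/60 = 20.716667 rev/s
J = V / (n·D) = 81.35 / (20.716667 × 2.562) = 1.532705
regime bands: climb J<0.4165 | cruise [0.4165, 0.8329) | windmill J≥0.8329
J = 1.5327 → windmill

J = 1.5327, regime = windmill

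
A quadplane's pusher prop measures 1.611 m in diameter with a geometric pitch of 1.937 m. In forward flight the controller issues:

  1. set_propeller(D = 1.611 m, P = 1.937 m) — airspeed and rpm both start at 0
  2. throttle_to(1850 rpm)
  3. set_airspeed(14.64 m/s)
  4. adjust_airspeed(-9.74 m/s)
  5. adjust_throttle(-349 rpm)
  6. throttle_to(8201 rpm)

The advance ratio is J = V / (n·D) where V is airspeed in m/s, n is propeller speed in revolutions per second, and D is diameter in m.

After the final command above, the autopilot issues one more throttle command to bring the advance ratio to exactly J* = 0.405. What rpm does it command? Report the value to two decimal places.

set_propeller: D = 1.611 m, P = 1.937 m (p = P/D = 1.202359); state ← (V=0, rpm=0)
throttle_to(1850): rpm ← 1850
set_airspeed(14.64): V ← 14.64 m/s
adjust_airspeed(-9.74): V ← 14.64 -9.74 = 4.9 m/s
adjust_throttle(-349): rpm ← 1850 -349 = 1501
throttle_to(8201): rpm ← 8201
final state: V = 4.9 m/s, rpm = 8201 → n = rpm/60 = 136.683333 rev/s
target J* = 0.405; solve J* = V/(n·D) for n: n = V/(J*·D) = 4.9/(0.405 × 1.611) = 7.510096 rev/s
rpm = 60·n = 450.605789

rpm = 450.61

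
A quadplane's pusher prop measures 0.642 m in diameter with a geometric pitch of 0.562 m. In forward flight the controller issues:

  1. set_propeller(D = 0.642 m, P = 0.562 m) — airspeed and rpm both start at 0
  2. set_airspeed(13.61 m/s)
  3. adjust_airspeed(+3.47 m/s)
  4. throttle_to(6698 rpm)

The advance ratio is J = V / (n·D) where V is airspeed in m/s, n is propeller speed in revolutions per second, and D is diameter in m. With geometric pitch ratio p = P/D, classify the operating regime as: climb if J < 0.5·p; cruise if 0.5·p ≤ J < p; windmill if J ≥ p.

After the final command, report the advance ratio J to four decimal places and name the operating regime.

set_propeller: D = 0.642 m, P = 0.562 m (p = P/D = 0.875389); state ← (V=0, rpm=0)
set_airspeed(13.61): V ← 13.61 m/s
adjust_airspeed(+3.47): V ← 13.61 +3.47 = 17.08 m/s
throttle_to(6698): rpm ← 6698
final state: V = 17.08 m/s, rpm = 6698 → n = rpm/60 = 111.633333 rev/s
J = V / (n·D) = 17.08 / (111.633333 × 0.642) = 0.238319
regime bands: climb J<0.4377 | cruise [0.4377, 0.8754) | windmill J≥0.8754
J = 0.2383 → climb

J = 0.2383, regime = climb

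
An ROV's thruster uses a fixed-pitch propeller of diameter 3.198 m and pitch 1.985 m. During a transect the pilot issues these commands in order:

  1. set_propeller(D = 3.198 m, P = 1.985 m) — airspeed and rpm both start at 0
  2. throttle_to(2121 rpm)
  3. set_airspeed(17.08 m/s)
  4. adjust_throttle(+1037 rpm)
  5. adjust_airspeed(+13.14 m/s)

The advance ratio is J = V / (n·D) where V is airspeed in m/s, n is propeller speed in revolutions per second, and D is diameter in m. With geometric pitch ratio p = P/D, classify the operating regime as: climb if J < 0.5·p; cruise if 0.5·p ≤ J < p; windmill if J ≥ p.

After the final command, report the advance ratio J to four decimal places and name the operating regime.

J = 0.1795, regime = climb

set_propeller: D = 3.198 m, P = 1.985 m (p = P/D = 0.620700); state ← (V=0, rpm=0)
throttle_to(2121): rpm ← 2121
set_airspeed(17.08): V ← 17.08 m/s
adjust_throttle(+1037): rpm ← 2121 +1037 = 3158
adjust_airspeed(+13.14): V ← 17.08 +13.14 = 30.22 m/s
final state: V = 30.22 m/s, rpm = 3158 → n = rpm/60 = 52.633333 rev/s
J = V / (n·D) = 30.22 / (52.633333 × 3.198) = 0.179537
regime bands: climb J<0.3104 | cruise [0.3104, 0.6207) | windmill J≥0.6207
J = 0.1795 → climb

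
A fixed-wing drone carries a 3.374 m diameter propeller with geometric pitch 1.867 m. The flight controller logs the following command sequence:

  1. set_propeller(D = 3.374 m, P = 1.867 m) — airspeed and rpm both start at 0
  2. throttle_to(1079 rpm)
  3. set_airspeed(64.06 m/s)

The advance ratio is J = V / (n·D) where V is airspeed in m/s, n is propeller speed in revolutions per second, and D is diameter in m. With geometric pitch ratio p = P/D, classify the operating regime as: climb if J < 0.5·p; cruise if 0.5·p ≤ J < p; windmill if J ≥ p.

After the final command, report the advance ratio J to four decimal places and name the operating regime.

J = 1.0558, regime = windmill

set_propeller: D = 3.374 m, P = 1.867 m (p = P/D = 0.553349); state ← (V=0, rpm=0)
throttle_to(1079): rpm ← 1079
set_airspeed(64.06): V ← 64.06 m/s
final state: V = 64.06 m/s, rpm = 1079 → n = rpm/60 = 17.983333 rev/s
J = V / (n·D) = 64.06 / (17.983333 × 3.374) = 1.055776
regime bands: climb J<0.2767 | cruise [0.2767, 0.5533) | windmill J≥0.5533
J = 1.0558 → windmill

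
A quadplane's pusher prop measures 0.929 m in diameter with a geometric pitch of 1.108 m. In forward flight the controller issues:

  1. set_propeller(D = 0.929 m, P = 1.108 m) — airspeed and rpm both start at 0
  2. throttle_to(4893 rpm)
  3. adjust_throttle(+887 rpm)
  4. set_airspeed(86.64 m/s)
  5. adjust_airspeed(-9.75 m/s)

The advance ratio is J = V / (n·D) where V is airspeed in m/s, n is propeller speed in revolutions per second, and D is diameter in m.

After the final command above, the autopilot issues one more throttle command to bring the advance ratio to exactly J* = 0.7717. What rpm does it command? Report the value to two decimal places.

rpm = 6435.12

set_propeller: D = 0.929 m, P = 1.108 m (p = P/D = 1.192680); state ← (V=0, rpm=0)
throttle_to(4893): rpm ← 4893
adjust_throttle(+887): rpm ← 4893 +887 = 5780
set_airspeed(86.64): V ← 86.64 m/s
adjust_airspeed(-9.75): V ← 86.64 -9.75 = 76.89 m/s
final state: V = 76.89 m/s, rpm = 5780 → n = rpm/60 = 96.333333 rev/s
target J* = 0.7717; solve J* = V/(n·D) for n: n = V/(J*·D) = 76.89/(0.7717 × 0.929) = 107.252061 rev/s
rpm = 60·n = 6435.123662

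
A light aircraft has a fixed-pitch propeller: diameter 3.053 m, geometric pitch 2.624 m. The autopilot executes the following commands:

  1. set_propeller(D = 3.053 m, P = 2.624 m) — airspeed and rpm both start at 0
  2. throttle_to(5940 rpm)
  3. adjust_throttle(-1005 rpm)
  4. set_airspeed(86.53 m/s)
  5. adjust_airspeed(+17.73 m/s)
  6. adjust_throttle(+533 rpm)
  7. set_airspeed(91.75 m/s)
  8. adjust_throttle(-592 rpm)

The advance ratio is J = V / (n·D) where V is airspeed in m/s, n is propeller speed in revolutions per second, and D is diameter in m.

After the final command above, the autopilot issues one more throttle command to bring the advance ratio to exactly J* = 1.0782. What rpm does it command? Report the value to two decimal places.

rpm = 1672.37

set_propeller: D = 3.053 m, P = 2.624 m (p = P/D = 0.859482); state ← (V=0, rpm=0)
throttle_to(5940): rpm ← 5940
adjust_throttle(-1005): rpm ← 5940 -1005 = 4935
set_airspeed(86.53): V ← 86.53 m/s
adjust_airspeed(+17.73): V ← 86.53 +17.73 = 104.26 m/s
adjust_throttle(+533): rpm ← 4935 +533 = 5468
set_airspeed(91.75): V ← 91.75 m/s
adjust_throttle(-592): rpm ← 5468 -592 = 4876
final state: V = 91.75 m/s, rpm = 4876 → n = rpm/60 = 81.266667 rev/s
target J* = 1.0782; solve J* = V/(n·D) for n: n = V/(J*·D) = 91.75/(1.0782 × 3.053) = 27.872758 rev/s
rpm = 60·n = 1672.365468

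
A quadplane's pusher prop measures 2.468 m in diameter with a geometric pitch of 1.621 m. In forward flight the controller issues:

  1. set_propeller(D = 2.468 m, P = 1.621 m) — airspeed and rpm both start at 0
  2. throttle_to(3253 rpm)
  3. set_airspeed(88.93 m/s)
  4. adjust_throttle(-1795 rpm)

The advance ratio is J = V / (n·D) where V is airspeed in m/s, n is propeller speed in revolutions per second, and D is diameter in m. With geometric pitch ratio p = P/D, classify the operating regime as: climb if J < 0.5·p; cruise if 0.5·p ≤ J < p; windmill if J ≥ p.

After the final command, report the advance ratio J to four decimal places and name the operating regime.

J = 1.4828, regime = windmill

set_propeller: D = 2.468 m, P = 1.621 m (p = P/D = 0.656807); state ← (V=0, rpm=0)
throttle_to(3253): rpm ← 3253
set_airspeed(88.93): V ← 88.93 m/s
adjust_throttle(-1795): rpm ← 3253 -1795 = 1458
final state: V = 88.93 m/s, rpm = 1458 → n = rpm/60 = 24.300000 rev/s
J = V / (n·D) = 88.93 / (24.300000 × 2.468) = 1.482849
regime bands: climb J<0.3284 | cruise [0.3284, 0.6568) | windmill J≥0.6568
J = 1.4828 → windmill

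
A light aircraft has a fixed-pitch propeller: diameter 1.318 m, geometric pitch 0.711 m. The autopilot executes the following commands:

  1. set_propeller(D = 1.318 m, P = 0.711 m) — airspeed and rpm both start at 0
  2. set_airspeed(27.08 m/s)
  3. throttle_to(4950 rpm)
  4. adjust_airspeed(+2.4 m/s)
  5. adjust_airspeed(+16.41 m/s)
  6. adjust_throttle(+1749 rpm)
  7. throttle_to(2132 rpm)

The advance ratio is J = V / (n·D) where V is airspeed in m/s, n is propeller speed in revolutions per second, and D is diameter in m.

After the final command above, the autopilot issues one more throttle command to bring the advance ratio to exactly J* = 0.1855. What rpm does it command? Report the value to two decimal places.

rpm = 11261.86

set_propeller: D = 1.318 m, P = 0.711 m (p = P/D = 0.539454); state ← (V=0, rpm=0)
set_airspeed(27.08): V ← 27.08 m/s
throttle_to(4950): rpm ← 4950
adjust_airspeed(+2.4): V ← 27.08 +2.4 = 29.48 m/s
adjust_airspeed(+16.41): V ← 29.48 +16.41 = 45.89 m/s
adjust_throttle(+1749): rpm ← 4950 +1749 = 6699
throttle_to(2132): rpm ← 2132
final state: V = 45.89 m/s, rpm = 2132 → n = rpm/60 = 35.533333 rev/s
target J* = 0.1855; solve J* = V/(n·D) for n: n = V/(J*·D) = 45.89/(0.1855 × 1.318) = 187.697606 rev/s
rpm = 60·n = 11261.856362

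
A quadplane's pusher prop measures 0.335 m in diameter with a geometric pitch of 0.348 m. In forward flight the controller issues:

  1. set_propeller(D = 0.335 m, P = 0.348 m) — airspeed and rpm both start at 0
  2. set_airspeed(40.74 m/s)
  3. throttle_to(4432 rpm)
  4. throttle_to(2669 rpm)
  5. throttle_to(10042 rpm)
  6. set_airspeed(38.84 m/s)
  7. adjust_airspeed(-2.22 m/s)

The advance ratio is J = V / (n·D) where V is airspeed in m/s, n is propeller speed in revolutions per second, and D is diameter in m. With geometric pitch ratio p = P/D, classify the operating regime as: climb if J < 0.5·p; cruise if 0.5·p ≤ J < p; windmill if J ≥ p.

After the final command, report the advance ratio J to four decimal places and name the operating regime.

set_propeller: D = 0.335 m, P = 0.348 m (p = P/D = 1.038806); state ← (V=0, rpm=0)
set_airspeed(40.74): V ← 40.74 m/s
throttle_to(4432): rpm ← 4432
throttle_to(2669): rpm ← 2669
throttle_to(10042): rpm ← 10042
set_airspeed(38.84): V ← 38.84 m/s
adjust_airspeed(-2.22): V ← 38.84 -2.22 = 36.62 m/s
final state: V = 36.62 m/s, rpm = 10042 → n = rpm/60 = 167.366667 rev/s
J = V / (n·D) = 36.62 / (167.366667 × 0.335) = 0.653137
regime bands: climb J<0.5194 | cruise [0.5194, 1.0388) | windmill J≥1.0388
J = 0.6531 → cruise

J = 0.6531, regime = cruise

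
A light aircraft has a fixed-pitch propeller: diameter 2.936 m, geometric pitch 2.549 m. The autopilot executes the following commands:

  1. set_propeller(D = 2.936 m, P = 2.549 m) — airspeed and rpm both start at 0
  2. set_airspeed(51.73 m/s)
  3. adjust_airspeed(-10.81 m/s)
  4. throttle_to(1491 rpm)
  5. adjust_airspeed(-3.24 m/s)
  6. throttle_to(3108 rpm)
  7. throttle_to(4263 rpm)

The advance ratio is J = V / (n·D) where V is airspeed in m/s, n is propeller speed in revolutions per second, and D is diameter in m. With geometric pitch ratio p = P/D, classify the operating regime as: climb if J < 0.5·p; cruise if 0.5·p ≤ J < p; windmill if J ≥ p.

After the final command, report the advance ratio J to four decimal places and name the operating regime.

set_propeller: D = 2.936 m, P = 2.549 m (p = P/D = 0.868188); state ← (V=0, rpm=0)
set_airspeed(51.73): V ← 51.73 m/s
adjust_airspeed(-10.81): V ← 51.73 -10.81 = 40.92 m/s
throttle_to(1491): rpm ← 1491
adjust_airspeed(-3.24): V ← 40.92 -3.24 = 37.68 m/s
throttle_to(3108): rpm ← 3108
throttle_to(4263): rpm ← 4263
final state: V = 37.68 m/s, rpm = 4263 → n = rpm/60 = 71.050000 rev/s
J = V / (n·D) = 37.68 / (71.050000 × 2.936) = 0.180630
regime bands: climb J<0.4341 | cruise [0.4341, 0.8682) | windmill J≥0.8682
J = 0.1806 → climb

J = 0.1806, regime = climb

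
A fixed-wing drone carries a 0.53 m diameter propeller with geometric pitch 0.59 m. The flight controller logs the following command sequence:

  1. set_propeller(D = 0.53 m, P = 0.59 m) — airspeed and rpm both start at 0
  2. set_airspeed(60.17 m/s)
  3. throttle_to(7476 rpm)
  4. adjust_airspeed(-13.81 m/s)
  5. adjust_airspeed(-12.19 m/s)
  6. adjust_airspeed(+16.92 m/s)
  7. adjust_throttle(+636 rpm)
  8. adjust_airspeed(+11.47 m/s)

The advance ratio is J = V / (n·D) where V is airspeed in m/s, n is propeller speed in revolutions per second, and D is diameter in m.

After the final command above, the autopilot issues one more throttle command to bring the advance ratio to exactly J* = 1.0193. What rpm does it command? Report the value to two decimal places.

rpm = 6948.16

set_propeller: D = 0.53 m, P = 0.59 m (p = P/D = 1.113208); state ← (V=0, rpm=0)
set_airspeed(60.17): V ← 60.17 m/s
throttle_to(7476): rpm ← 7476
adjust_airspeed(-13.81): V ← 60.17 -13.81 = 46.36 m/s
adjust_airspeed(-12.19): V ← 46.36 -12.19 = 34.17 m/s
adjust_airspeed(+16.92): V ← 34.17 +16.92 = 51.09 m/s
adjust_throttle(+636): rpm ← 7476 +636 = 8112
adjust_airspeed(+11.47): V ← 51.09 +11.47 = 62.56 m/s
final state: V = 62.56 m/s, rpm = 8112 → n = rpm/60 = 135.200000 rev/s
target J* = 1.0193; solve J* = V/(n·D) for n: n = V/(J*·D) = 62.56/(1.0193 × 0.53) = 115.802743 rev/s
rpm = 60·n = 6948.164575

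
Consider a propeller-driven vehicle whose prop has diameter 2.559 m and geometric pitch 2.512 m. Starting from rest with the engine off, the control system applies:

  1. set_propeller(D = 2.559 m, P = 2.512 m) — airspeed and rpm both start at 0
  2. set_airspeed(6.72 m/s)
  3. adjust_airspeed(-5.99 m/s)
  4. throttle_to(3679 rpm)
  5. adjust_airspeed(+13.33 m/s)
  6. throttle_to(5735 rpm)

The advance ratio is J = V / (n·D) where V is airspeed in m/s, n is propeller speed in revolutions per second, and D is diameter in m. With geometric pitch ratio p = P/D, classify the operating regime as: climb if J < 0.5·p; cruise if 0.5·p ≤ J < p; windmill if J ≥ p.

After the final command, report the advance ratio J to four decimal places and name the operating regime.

set_propeller: D = 2.559 m, P = 2.512 m (p = P/D = 0.981633); state ← (V=0, rpm=0)
set_airspeed(6.72): V ← 6.72 m/s
adjust_airspeed(-5.99): V ← 6.72 -5.99 = 0.73 m/s
throttle_to(3679): rpm ← 3679
adjust_airspeed(+13.33): V ← 0.73 +13.33 = 14.06 m/s
throttle_to(5735): rpm ← 5735
final state: V = 14.06 m/s, rpm = 5735 → n = rpm/60 = 95.583333 rev/s
J = V / (n·D) = 14.06 / (95.583333 × 2.559) = 0.057482
regime bands: climb J<0.4908 | cruise [0.4908, 0.9816) | windmill J≥0.9816
J = 0.0575 → climb

J = 0.0575, regime = climb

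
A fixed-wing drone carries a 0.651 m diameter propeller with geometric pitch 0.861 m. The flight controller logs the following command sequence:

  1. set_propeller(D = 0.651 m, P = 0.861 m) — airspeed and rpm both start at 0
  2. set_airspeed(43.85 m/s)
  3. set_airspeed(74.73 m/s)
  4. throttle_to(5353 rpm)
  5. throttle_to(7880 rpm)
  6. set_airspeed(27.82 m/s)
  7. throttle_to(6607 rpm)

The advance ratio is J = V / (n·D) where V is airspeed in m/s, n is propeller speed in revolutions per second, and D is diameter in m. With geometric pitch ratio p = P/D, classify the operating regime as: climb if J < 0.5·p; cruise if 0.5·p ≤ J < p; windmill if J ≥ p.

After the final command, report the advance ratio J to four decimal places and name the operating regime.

set_propeller: D = 0.651 m, P = 0.861 m (p = P/D = 1.322581); state ← (V=0, rpm=0)
set_airspeed(43.85): V ← 43.85 m/s
set_airspeed(74.73): V ← 74.73 m/s
throttle_to(5353): rpm ← 5353
throttle_to(7880): rpm ← 7880
set_airspeed(27.82): V ← 27.82 m/s
throttle_to(6607): rpm ← 6607
final state: V = 27.82 m/s, rpm = 6607 → n = rpm/60 = 110.116667 rev/s
J = V / (n·D) = 27.82 / (110.116667 × 0.651) = 0.388082
regime bands: climb J<0.6613 | cruise [0.6613, 1.3226) | windmill J≥1.3226
J = 0.3881 → climb

J = 0.3881, regime = climb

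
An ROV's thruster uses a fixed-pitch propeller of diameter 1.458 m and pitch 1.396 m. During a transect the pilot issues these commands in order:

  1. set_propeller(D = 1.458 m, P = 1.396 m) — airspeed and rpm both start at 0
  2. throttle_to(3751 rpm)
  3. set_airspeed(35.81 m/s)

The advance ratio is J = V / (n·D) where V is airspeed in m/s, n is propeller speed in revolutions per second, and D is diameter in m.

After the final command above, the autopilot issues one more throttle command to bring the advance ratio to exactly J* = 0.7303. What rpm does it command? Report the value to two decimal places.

set_propeller: D = 1.458 m, P = 1.396 m (p = P/D = 0.957476); state ← (V=0, rpm=0)
throttle_to(3751): rpm ← 3751
set_airspeed(35.81): V ← 35.81 m/s
final state: V = 35.81 m/s, rpm = 3751 → n = rpm/60 = 62.516667 rev/s
target J* = 0.7303; solve J* = V/(n·D) for n: n = V/(J*·D) = 35.81/(0.7303 × 1.458) = 33.631443 rev/s
rpm = 60·n = 2017.886555

rpm = 2017.89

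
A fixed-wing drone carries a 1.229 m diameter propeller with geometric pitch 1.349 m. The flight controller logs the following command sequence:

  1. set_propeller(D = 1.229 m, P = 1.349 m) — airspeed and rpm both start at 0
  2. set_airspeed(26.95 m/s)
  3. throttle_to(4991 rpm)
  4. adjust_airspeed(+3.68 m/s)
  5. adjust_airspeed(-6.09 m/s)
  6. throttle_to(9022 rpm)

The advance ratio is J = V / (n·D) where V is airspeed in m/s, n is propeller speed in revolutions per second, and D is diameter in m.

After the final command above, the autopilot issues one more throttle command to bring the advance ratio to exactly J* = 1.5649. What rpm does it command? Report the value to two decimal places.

set_propeller: D = 1.229 m, P = 1.349 m (p = P/D = 1.097640); state ← (V=0, rpm=0)
set_airspeed(26.95): V ← 26.95 m/s
throttle_to(4991): rpm ← 4991
adjust_airspeed(+3.68): V ← 26.95 +3.68 = 30.63 m/s
adjust_airspeed(-6.09): V ← 30.63 -6.09 = 24.54 m/s
throttle_to(9022): rpm ← 9022
final state: V = 24.54 m/s, rpm = 9022 → n = rpm/60 = 150.366667 rev/s
target J* = 1.5649; solve J* = V/(n·D) for n: n = V/(J*·D) = 24.54/(1.5649 × 1.229) = 12.759571 rev/s
rpm = 60·n = 765.574281

rpm = 765.57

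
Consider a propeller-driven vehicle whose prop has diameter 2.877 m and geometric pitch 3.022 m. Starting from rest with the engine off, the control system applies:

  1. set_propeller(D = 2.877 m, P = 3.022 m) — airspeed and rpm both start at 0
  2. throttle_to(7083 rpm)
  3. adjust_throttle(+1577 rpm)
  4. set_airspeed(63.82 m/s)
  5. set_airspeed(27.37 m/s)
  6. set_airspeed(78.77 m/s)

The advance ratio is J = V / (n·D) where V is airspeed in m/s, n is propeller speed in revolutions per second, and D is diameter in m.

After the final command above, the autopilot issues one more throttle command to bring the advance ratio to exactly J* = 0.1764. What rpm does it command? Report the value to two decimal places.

rpm = 9312.66

set_propeller: D = 2.877 m, P = 3.022 m (p = P/D = 1.050400); state ← (V=0, rpm=0)
throttle_to(7083): rpm ← 7083
adjust_throttle(+1577): rpm ← 7083 +1577 = 8660
set_airspeed(63.82): V ← 63.82 m/s
set_airspeed(27.37): V ← 27.37 m/s
set_airspeed(78.77): V ← 78.77 m/s
final state: V = 78.77 m/s, rpm = 8660 → n = rpm/60 = 144.333333 rev/s
target J* = 0.1764; solve J* = V/(n·D) for n: n = V/(J*·D) = 78.77/(0.1764 × 2.877) = 155.210966 rev/s
rpm = 60·n = 9312.657979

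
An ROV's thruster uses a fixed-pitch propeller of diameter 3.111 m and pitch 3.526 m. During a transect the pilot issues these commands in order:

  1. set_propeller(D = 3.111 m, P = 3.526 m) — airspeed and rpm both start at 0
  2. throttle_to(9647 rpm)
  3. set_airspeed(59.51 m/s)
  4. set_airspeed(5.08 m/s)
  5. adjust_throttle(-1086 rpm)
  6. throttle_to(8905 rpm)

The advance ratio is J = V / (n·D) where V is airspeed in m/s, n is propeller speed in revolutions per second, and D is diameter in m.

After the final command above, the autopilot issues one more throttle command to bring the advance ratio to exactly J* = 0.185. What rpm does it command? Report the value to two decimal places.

rpm = 529.59

set_propeller: D = 3.111 m, P = 3.526 m (p = P/D = 1.133398); state ← (V=0, rpm=0)
throttle_to(9647): rpm ← 9647
set_airspeed(59.51): V ← 59.51 m/s
set_airspeed(5.08): V ← 5.08 m/s
adjust_throttle(-1086): rpm ← 9647 -1086 = 8561
throttle_to(8905): rpm ← 8905
final state: V = 5.08 m/s, rpm = 8905 → n = rpm/60 = 148.416667 rev/s
target J* = 0.185; solve J* = V/(n·D) for n: n = V/(J*·D) = 5.08/(0.185 × 3.111) = 8.826570 rev/s
rpm = 60·n = 529.594204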